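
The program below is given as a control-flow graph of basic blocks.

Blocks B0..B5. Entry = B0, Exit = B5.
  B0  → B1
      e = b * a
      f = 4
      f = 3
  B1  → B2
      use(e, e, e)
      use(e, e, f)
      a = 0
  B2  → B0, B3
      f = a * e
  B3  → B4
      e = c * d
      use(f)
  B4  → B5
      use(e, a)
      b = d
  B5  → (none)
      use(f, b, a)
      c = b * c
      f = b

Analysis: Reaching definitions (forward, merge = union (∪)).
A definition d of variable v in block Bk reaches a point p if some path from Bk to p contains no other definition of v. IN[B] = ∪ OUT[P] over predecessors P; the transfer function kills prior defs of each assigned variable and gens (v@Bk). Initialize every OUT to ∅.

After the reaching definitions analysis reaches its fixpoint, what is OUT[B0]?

Fixpoint table:
  B0:  IN={a@B1, e@B0, f@B2}  OUT={a@B1, e@B0, f@B0}
  B1:  IN={a@B1, e@B0, f@B0}  OUT={a@B1, e@B0, f@B0}
  B2:  IN={a@B1, e@B0, f@B0}  OUT={a@B1, e@B0, f@B2}
  B3:  IN={a@B1, e@B0, f@B2}  OUT={a@B1, e@B3, f@B2}
  B4:  IN={a@B1, e@B3, f@B2}  OUT={a@B1, b@B4, e@B3, f@B2}
  B5:  IN={a@B1, b@B4, e@B3, f@B2}  OUT={a@B1, b@B4, c@B5, e@B3, f@B5}

Merge at B0 (entry node, so the boundary value {} is joined with the incoming edge(s)): IN[B0] = {} ⊔ OUT[B2] = {a@B1, e@B0, f@B2}
Applying B0's transfer function to that IN value gives OUT[B0] (row B0 above).

Answer: {a@B1, e@B0, f@B0}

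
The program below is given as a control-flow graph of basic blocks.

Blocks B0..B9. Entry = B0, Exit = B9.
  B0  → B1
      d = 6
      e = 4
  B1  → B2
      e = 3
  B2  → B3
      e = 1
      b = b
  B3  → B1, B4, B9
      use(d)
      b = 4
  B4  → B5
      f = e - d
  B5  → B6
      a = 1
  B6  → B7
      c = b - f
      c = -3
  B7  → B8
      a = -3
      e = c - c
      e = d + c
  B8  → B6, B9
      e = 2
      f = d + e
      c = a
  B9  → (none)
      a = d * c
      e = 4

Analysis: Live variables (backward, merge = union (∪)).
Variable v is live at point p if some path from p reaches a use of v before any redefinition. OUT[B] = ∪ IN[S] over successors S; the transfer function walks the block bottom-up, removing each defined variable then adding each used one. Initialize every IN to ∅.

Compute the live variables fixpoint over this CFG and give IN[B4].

Fixpoint table:
  B0: | IN={b, c} | OUT={b, c, d}
  B1: | IN={b, c, d} | OUT={b, c, d}
  B2: | IN={b, c, d} | OUT={c, d, e}
  B3: | IN={c, d, e} | OUT={b, c, d, e}
  B4: | IN={b, d, e} | OUT={b, d, f}
  B5: | IN={b, d, f} | OUT={b, d, f}
  B6: | IN={b, d, f} | OUT={b, c, d}
  B7: | IN={b, c, d} | OUT={a, b, d}
  B8: | IN={a, b, d} | OUT={b, c, d, f}
  B9: | IN={c, d} | OUT={}

Merge at B4: OUT[B4] = IN[B5] = {b, d, f}
Applying B4's transfer function to that OUT value gives IN[B4] (row B4 above).

Answer: {b, d, e}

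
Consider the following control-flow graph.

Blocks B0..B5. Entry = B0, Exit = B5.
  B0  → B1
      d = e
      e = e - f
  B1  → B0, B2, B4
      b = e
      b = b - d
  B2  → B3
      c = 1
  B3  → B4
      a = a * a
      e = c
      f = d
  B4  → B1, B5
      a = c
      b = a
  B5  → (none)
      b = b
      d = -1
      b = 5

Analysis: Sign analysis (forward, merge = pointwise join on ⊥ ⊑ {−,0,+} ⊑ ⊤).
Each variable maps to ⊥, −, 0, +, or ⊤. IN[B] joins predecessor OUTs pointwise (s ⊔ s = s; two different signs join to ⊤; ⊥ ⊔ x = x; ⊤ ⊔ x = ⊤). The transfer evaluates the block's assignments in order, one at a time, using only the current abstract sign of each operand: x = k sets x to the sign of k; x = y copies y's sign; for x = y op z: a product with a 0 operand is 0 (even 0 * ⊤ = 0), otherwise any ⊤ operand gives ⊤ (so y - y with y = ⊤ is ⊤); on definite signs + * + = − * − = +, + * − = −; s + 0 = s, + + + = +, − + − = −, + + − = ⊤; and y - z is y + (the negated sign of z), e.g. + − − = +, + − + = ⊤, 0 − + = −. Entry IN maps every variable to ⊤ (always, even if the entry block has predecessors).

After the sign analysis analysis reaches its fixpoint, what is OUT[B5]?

Converged values:
  B0:   IN=(all ⊤)   OUT=(all ⊤)
  B1:   IN=(all ⊤)   OUT=(all ⊤)
  B2:   IN=(all ⊤)   OUT={c:+; rest ⊤}
  B3:   IN={c:+; rest ⊤}   OUT={c:+, e:+; rest ⊤}
  B4:   IN=(all ⊤)   OUT=(all ⊤)
  B5:   IN=(all ⊤)   OUT={b:+, d:-; rest ⊤}

Merge at B5: IN[B5] = OUT[B4] = {a: ⊤, b: ⊤, c: ⊤, d: ⊤, e: ⊤, f: ⊤}
Applying B5's transfer function to that IN value gives OUT[B5] (row B5 above).

Answer: {a: ⊤, b: +, c: ⊤, d: -, e: ⊤, f: ⊤}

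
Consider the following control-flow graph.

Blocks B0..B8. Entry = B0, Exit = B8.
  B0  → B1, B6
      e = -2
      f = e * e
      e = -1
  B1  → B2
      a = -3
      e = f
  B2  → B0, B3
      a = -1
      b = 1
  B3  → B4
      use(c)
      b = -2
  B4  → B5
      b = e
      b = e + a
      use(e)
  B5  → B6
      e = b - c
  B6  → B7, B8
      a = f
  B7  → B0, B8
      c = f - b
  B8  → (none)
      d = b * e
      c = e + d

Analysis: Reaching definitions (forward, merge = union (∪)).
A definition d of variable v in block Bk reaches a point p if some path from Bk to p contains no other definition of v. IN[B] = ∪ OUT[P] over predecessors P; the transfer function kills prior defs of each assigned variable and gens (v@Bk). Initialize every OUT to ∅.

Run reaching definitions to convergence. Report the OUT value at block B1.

Answer: {a@B1, b@B2, b@B4, c@B7, e@B1, f@B0}

Derivation:
Fixpoint table:
  B0:   IN={a@B2, a@B6, b@B2, b@B4, c@B7, e@B0, e@B1, e@B5, f@B0}   OUT={a@B2, a@B6, b@B2, b@B4, c@B7, e@B0, f@B0}
  B1:   IN={a@B2, a@B6, b@B2, b@B4, c@B7, e@B0, f@B0}   OUT={a@B1, b@B2, b@B4, c@B7, e@B1, f@B0}
  B2:   IN={a@B1, b@B2, b@B4, c@B7, e@B1, f@B0}   OUT={a@B2, b@B2, c@B7, e@B1, f@B0}
  B3:   IN={a@B2, b@B2, c@B7, e@B1, f@B0}   OUT={a@B2, b@B3, c@B7, e@B1, f@B0}
  B4:   IN={a@B2, b@B3, c@B7, e@B1, f@B0}   OUT={a@B2, b@B4, c@B7, e@B1, f@B0}
  B5:   IN={a@B2, b@B4, c@B7, e@B1, f@B0}   OUT={a@B2, b@B4, c@B7, e@B5, f@B0}
  B6:   IN={a@B2, a@B6, b@B2, b@B4, c@B7, e@B0, e@B5, f@B0}   OUT={a@B6, b@B2, b@B4, c@B7, e@B0, e@B5, f@B0}
  B7:   IN={a@B6, b@B2, b@B4, c@B7, e@B0, e@B5, f@B0}   OUT={a@B6, b@B2, b@B4, c@B7, e@B0, e@B5, f@B0}
  B8:   IN={a@B6, b@B2, b@B4, c@B7, e@B0, e@B5, f@B0}   OUT={a@B6, b@B2, b@B4, c@B8, d@B8, e@B0, e@B5, f@B0}

Merge at B1: IN[B1] = OUT[B0] = {a@B2, a@B6, b@B2, b@B4, c@B7, e@B0, f@B0}
Applying B1's transfer function to that IN value gives OUT[B1] (row B1 above).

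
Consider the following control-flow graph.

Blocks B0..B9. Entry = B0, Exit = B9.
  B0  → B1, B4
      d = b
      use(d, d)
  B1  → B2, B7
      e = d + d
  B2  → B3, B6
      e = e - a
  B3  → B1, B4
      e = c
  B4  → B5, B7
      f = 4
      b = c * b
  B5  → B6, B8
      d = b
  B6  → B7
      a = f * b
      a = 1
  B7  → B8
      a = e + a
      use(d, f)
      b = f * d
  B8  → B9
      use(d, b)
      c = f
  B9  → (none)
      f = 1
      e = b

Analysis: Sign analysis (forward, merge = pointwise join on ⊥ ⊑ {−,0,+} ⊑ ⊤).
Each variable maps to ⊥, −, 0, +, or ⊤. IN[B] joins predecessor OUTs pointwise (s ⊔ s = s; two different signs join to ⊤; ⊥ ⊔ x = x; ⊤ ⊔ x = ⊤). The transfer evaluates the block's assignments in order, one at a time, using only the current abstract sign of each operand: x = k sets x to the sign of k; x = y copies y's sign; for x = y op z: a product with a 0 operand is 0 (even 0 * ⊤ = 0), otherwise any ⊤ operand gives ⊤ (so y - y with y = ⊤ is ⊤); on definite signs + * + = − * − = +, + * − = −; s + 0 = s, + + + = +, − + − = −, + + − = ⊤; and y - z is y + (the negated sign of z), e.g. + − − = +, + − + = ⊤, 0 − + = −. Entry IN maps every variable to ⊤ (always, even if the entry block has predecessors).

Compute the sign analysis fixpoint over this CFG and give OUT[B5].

Answer: {a: ⊤, b: ⊤, c: ⊤, d: ⊤, e: ⊤, f: +}

Trace:
Fixpoint table:
  B0:   IN=(all ⊤)   OUT=(all ⊤)
  B1:   IN=(all ⊤)   OUT=(all ⊤)
  B2:   IN=(all ⊤)   OUT=(all ⊤)
  B3:   IN=(all ⊤)   OUT=(all ⊤)
  B4:   IN=(all ⊤)   OUT={f:+; rest ⊤}
  B5:   IN={f:+; rest ⊤}   OUT={f:+; rest ⊤}
  B6:   IN=(all ⊤)   OUT={a:+; rest ⊤}
  B7:   IN=(all ⊤)   OUT=(all ⊤)
  B8:   IN=(all ⊤)   OUT=(all ⊤)
  B9:   IN=(all ⊤)   OUT={f:+; rest ⊤}

Merge at B5: IN[B5] = OUT[B4] = {a: ⊤, b: ⊤, c: ⊤, d: ⊤, e: ⊤, f: +}
Applying B5's transfer function to that IN value gives OUT[B5] (row B5 above).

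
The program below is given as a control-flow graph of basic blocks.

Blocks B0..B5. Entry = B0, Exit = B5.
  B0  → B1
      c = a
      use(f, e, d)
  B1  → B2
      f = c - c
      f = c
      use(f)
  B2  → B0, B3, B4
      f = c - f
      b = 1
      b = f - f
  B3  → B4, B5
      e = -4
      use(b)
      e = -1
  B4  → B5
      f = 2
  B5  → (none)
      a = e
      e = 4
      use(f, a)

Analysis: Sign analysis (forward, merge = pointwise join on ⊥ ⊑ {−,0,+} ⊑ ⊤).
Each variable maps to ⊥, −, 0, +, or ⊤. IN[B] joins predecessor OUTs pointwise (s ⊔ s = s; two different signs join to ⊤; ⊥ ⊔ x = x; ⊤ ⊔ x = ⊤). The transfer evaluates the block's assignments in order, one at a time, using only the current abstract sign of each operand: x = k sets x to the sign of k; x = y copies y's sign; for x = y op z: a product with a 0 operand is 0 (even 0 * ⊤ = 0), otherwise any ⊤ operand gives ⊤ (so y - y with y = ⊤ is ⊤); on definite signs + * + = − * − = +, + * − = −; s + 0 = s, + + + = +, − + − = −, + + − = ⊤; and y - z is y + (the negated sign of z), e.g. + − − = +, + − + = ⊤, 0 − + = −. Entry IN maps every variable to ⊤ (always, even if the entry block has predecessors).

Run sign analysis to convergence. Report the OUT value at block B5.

Answer: {a: ⊤, b: ⊤, c: ⊤, d: ⊤, e: +, f: ⊤}

Working:
Fixpoint table:
  B0: | IN=(all ⊤) | OUT=(all ⊤)
  B1: | IN=(all ⊤) | OUT=(all ⊤)
  B2: | IN=(all ⊤) | OUT=(all ⊤)
  B3: | IN=(all ⊤) | OUT={e:-; rest ⊤}
  B4: | IN=(all ⊤) | OUT={f:+; rest ⊤}
  B5: | IN=(all ⊤) | OUT={e:+; rest ⊤}

Merge at B5: IN[B5] = OUT[B3] ⊔ OUT[B4] = {a: ⊤, b: ⊤, c: ⊤, d: ⊤, e: ⊤, f: ⊤}
Applying B5's transfer function to that IN value gives OUT[B5] (row B5 above).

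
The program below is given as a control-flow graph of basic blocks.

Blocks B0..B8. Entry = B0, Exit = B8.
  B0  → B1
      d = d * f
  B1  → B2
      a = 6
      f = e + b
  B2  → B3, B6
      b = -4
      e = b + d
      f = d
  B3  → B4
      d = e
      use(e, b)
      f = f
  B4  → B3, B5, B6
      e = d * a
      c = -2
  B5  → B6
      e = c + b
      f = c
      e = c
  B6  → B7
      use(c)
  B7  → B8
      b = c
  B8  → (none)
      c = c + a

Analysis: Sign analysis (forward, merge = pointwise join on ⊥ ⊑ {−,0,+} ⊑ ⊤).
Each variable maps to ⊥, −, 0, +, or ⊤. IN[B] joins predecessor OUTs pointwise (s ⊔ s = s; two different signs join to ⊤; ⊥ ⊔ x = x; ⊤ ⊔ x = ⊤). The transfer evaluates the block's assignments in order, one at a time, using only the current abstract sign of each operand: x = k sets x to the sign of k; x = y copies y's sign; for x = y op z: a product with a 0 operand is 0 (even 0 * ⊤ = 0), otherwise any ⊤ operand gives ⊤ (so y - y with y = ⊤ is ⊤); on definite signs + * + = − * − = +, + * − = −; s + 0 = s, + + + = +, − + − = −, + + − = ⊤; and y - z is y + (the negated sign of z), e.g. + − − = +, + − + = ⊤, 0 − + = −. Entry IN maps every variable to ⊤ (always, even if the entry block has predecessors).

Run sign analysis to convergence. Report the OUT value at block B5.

Per-block solution:
  B0: | IN=(all ⊤) | OUT=(all ⊤)
  B1: | IN=(all ⊤) | OUT={a:+; rest ⊤}
  B2: | IN={a:+; rest ⊤} | OUT={a:+, b:-; rest ⊤}
  B3: | IN={a:+, b:-; rest ⊤} | OUT={a:+, b:-; rest ⊤}
  B4: | IN={a:+, b:-; rest ⊤} | OUT={a:+, b:-, c:-; rest ⊤}
  B5: | IN={a:+, b:-, c:-; rest ⊤} | OUT={a:+, b:-, c:-, e:-, f:-; rest ⊤}
  B6: | IN={a:+, b:-; rest ⊤} | OUT={a:+, b:-; rest ⊤}
  B7: | IN={a:+, b:-; rest ⊤} | OUT={a:+; rest ⊤}
  B8: | IN={a:+; rest ⊤} | OUT={a:+; rest ⊤}

Merge at B5: IN[B5] = OUT[B4] = {a: +, b: -, c: -, d: ⊤, e: ⊤, f: ⊤}
Applying B5's transfer function to that IN value gives OUT[B5] (row B5 above).

Answer: {a: +, b: -, c: -, d: ⊤, e: -, f: -}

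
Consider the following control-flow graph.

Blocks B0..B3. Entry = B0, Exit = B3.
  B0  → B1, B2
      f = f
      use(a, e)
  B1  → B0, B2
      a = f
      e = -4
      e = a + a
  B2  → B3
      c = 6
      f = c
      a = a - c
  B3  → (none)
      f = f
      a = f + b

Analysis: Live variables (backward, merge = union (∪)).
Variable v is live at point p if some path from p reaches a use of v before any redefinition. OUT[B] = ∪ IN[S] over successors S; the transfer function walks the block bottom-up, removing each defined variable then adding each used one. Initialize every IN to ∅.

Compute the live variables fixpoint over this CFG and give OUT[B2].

Converged values:
  B0:  IN={a, b, e, f}  OUT={a, b, f}
  B1:  IN={b, f}  OUT={a, b, e, f}
  B2:  IN={a, b}  OUT={b, f}
  B3:  IN={b, f}  OUT={}

Merge at B2: OUT[B2] = IN[B3] = {b, f}

Answer: {b, f}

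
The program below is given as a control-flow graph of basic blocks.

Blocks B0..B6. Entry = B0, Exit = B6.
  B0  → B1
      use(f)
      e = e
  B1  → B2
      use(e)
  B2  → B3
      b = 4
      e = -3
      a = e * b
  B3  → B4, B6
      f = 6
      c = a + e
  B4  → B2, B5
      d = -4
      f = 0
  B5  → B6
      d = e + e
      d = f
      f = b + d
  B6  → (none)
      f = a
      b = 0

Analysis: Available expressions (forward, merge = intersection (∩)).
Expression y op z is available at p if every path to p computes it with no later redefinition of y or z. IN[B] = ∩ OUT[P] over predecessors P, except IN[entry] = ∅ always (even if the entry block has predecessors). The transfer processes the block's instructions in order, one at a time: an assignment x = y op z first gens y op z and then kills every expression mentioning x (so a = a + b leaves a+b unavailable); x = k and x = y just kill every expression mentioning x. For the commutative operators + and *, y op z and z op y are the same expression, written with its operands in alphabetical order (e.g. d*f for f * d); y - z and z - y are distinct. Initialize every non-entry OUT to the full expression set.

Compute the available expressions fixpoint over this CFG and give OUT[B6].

Answer: {a+e}

Working:
Converged values:
  B0:   IN={}   OUT={}
  B1:   IN={}   OUT={}
  B2:   IN={}   OUT={b*e}
  B3:   IN={b*e}   OUT={a+e, b*e}
  B4:   IN={a+e, b*e}   OUT={a+e, b*e}
  B5:   IN={a+e, b*e}   OUT={a+e, b*e, b+d, e+e}
  B6:   IN={a+e, b*e}   OUT={a+e}

Merge at B6: IN[B6] = OUT[B3] ∩ OUT[B5] = {a+e, b*e}
Applying B6's transfer function to that IN value gives OUT[B6] (row B6 above).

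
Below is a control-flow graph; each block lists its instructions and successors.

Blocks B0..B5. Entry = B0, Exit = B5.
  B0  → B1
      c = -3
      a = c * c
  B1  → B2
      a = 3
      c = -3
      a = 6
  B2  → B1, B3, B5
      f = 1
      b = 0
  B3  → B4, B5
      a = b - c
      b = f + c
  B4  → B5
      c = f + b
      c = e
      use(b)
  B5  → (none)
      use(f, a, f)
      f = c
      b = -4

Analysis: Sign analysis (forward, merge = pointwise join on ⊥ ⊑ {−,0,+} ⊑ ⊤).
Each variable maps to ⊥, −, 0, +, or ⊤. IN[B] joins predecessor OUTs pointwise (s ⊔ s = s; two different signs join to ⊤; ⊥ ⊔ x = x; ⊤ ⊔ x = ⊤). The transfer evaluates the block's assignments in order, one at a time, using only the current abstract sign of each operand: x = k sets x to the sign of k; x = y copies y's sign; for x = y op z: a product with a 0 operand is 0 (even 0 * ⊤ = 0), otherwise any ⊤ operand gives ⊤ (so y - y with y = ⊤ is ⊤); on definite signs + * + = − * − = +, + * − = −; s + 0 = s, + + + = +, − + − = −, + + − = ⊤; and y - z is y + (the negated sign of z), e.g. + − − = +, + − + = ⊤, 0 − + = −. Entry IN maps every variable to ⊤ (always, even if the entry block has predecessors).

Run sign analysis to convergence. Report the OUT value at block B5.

Fixpoint table:
  B0:  IN=(all ⊤)  OUT={a:+, c:-; rest ⊤}
  B1:  IN={a:+, c:-; rest ⊤}  OUT={a:+, c:-; rest ⊤}
  B2:  IN={a:+, c:-; rest ⊤}  OUT={a:+, b:0, c:-, f:+; rest ⊤}
  B3:  IN={a:+, b:0, c:-, f:+; rest ⊤}  OUT={a:+, c:-, f:+; rest ⊤}
  B4:  IN={a:+, c:-, f:+; rest ⊤}  OUT={a:+, f:+; rest ⊤}
  B5:  IN={a:+, f:+; rest ⊤}  OUT={a:+, b:-; rest ⊤}

Merge at B5: IN[B5] = OUT[B2] ⊔ OUT[B3] ⊔ OUT[B4] = {a: +, b: ⊤, c: ⊤, d: ⊤, e: ⊤, f: +}
Applying B5's transfer function to that IN value gives OUT[B5] (row B5 above).

Answer: {a: +, b: -, c: ⊤, d: ⊤, e: ⊤, f: ⊤}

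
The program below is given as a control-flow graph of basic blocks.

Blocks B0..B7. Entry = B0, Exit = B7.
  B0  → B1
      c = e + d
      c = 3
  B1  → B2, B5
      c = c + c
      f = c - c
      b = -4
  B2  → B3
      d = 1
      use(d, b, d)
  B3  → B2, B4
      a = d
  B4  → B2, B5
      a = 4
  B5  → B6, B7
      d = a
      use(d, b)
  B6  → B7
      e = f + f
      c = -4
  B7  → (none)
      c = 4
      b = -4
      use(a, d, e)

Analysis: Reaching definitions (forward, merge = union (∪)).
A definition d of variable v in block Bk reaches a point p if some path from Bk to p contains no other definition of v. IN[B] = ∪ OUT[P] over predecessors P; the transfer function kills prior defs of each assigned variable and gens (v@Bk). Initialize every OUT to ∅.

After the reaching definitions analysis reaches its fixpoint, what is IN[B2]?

Answer: {a@B3, a@B4, b@B1, c@B1, d@B2, f@B1}

Derivation:
Per-block solution:
  B0: | IN={} | OUT={c@B0}
  B1: | IN={c@B0} | OUT={b@B1, c@B1, f@B1}
  B2: | IN={a@B3, a@B4, b@B1, c@B1, d@B2, f@B1} | OUT={a@B3, a@B4, b@B1, c@B1, d@B2, f@B1}
  B3: | IN={a@B3, a@B4, b@B1, c@B1, d@B2, f@B1} | OUT={a@B3, b@B1, c@B1, d@B2, f@B1}
  B4: | IN={a@B3, b@B1, c@B1, d@B2, f@B1} | OUT={a@B4, b@B1, c@B1, d@B2, f@B1}
  B5: | IN={a@B4, b@B1, c@B1, d@B2, f@B1} | OUT={a@B4, b@B1, c@B1, d@B5, f@B1}
  B6: | IN={a@B4, b@B1, c@B1, d@B5, f@B1} | OUT={a@B4, b@B1, c@B6, d@B5, e@B6, f@B1}
  B7: | IN={a@B4, b@B1, c@B1, c@B6, d@B5, e@B6, f@B1} | OUT={a@B4, b@B7, c@B7, d@B5, e@B6, f@B1}

Merge at B2: IN[B2] = OUT[B1] ⊔ OUT[B3] ⊔ OUT[B4] = {a@B3, a@B4, b@B1, c@B1, d@B2, f@B1}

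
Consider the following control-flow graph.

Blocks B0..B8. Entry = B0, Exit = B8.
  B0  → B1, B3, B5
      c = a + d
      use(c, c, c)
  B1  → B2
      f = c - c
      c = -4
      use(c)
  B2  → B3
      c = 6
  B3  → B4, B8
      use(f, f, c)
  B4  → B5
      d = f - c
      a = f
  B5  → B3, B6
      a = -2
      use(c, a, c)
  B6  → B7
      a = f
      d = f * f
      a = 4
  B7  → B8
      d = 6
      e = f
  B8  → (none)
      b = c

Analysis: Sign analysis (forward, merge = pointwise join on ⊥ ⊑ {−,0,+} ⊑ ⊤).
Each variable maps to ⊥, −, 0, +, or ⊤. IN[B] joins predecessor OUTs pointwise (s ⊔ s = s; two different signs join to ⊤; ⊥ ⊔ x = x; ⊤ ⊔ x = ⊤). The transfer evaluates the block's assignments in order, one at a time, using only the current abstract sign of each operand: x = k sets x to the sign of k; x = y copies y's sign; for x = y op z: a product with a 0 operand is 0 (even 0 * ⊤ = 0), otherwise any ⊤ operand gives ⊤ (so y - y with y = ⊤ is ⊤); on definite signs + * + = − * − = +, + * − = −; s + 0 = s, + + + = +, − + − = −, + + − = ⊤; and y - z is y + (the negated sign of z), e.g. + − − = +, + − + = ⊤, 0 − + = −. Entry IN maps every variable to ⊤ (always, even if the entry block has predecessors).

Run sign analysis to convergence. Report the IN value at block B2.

Converged values:
  B0:   IN=(all ⊤)   OUT=(all ⊤)
  B1:   IN=(all ⊤)   OUT={c:-; rest ⊤}
  B2:   IN={c:-; rest ⊤}   OUT={c:+; rest ⊤}
  B3:   IN=(all ⊤)   OUT=(all ⊤)
  B4:   IN=(all ⊤)   OUT=(all ⊤)
  B5:   IN=(all ⊤)   OUT={a:-; rest ⊤}
  B6:   IN={a:-; rest ⊤}   OUT={a:+; rest ⊤}
  B7:   IN={a:+; rest ⊤}   OUT={a:+, d:+; rest ⊤}
  B8:   IN=(all ⊤)   OUT=(all ⊤)

Merge at B2: IN[B2] = OUT[B1] = {a: ⊤, b: ⊤, c: -, d: ⊤, e: ⊤, f: ⊤}

Answer: {a: ⊤, b: ⊤, c: -, d: ⊤, e: ⊤, f: ⊤}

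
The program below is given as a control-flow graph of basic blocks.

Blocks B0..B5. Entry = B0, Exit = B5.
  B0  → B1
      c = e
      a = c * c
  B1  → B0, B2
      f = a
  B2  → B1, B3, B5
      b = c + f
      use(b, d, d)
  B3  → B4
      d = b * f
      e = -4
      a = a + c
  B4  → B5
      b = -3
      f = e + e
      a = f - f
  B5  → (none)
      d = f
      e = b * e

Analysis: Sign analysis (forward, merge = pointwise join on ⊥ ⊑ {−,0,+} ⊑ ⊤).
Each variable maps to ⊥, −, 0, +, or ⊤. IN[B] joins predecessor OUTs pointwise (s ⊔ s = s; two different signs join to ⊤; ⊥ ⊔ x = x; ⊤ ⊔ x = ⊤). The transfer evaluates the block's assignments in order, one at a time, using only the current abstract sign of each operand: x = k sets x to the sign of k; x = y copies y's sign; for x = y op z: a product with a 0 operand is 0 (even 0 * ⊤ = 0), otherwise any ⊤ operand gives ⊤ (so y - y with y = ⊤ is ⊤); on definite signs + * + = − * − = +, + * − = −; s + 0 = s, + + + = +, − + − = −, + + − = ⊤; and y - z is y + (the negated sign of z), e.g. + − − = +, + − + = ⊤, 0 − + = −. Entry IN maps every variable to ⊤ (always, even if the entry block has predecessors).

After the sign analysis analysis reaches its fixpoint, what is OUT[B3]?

Fixpoint table:
  B0:  IN=(all ⊤)  OUT=(all ⊤)
  B1:  IN=(all ⊤)  OUT=(all ⊤)
  B2:  IN=(all ⊤)  OUT=(all ⊤)
  B3:  IN=(all ⊤)  OUT={e:-; rest ⊤}
  B4:  IN={e:-; rest ⊤}  OUT={b:-, e:-, f:-; rest ⊤}
  B5:  IN=(all ⊤)  OUT=(all ⊤)

Merge at B3: IN[B3] = OUT[B2] = {a: ⊤, b: ⊤, c: ⊤, d: ⊤, e: ⊤, f: ⊤}
Applying B3's transfer function to that IN value gives OUT[B3] (row B3 above).

Answer: {a: ⊤, b: ⊤, c: ⊤, d: ⊤, e: -, f: ⊤}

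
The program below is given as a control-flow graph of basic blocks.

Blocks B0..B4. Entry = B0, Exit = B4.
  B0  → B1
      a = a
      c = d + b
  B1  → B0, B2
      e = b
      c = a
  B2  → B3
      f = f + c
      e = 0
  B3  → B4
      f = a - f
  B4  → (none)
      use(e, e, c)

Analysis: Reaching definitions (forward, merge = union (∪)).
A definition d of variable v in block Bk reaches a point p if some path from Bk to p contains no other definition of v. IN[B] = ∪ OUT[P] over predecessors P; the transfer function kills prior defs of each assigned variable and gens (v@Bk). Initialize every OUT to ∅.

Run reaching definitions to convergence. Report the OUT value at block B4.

Answer: {a@B0, c@B1, e@B2, f@B3}

Trace:
Fixpoint table:
  B0: | IN={a@B0, c@B1, e@B1} | OUT={a@B0, c@B0, e@B1}
  B1: | IN={a@B0, c@B0, e@B1} | OUT={a@B0, c@B1, e@B1}
  B2: | IN={a@B0, c@B1, e@B1} | OUT={a@B0, c@B1, e@B2, f@B2}
  B3: | IN={a@B0, c@B1, e@B2, f@B2} | OUT={a@B0, c@B1, e@B2, f@B3}
  B4: | IN={a@B0, c@B1, e@B2, f@B3} | OUT={a@B0, c@B1, e@B2, f@B3}

Merge at B4: IN[B4] = OUT[B3] = {a@B0, c@B1, e@B2, f@B3}
Applying B4's transfer function to that IN value gives OUT[B4] (row B4 above).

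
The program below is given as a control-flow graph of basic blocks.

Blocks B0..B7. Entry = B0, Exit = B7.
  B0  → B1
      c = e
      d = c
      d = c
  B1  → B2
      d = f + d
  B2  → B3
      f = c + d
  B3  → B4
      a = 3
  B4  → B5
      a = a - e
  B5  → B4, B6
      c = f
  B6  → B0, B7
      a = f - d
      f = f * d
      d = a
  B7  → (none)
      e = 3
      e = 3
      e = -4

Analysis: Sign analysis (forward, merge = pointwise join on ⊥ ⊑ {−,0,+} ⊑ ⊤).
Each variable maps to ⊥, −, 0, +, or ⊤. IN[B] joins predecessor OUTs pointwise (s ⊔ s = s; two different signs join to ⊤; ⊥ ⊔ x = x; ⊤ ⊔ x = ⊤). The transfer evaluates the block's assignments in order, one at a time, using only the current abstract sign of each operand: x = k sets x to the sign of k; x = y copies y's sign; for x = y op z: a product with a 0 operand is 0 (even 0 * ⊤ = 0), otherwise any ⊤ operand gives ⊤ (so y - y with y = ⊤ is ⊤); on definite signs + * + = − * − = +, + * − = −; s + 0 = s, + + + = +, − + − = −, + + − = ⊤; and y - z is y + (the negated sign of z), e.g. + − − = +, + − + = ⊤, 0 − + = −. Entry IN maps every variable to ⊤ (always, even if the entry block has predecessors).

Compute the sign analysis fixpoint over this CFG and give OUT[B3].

Answer: {a: +, b: ⊤, c: ⊤, d: ⊤, e: ⊤, f: ⊤}

Derivation:
Fixpoint table:
  B0: | IN=(all ⊤) | OUT=(all ⊤)
  B1: | IN=(all ⊤) | OUT=(all ⊤)
  B2: | IN=(all ⊤) | OUT=(all ⊤)
  B3: | IN=(all ⊤) | OUT={a:+; rest ⊤}
  B4: | IN=(all ⊤) | OUT=(all ⊤)
  B5: | IN=(all ⊤) | OUT=(all ⊤)
  B6: | IN=(all ⊤) | OUT=(all ⊤)
  B7: | IN=(all ⊤) | OUT={e:-; rest ⊤}

Merge at B3: IN[B3] = OUT[B2] = {a: ⊤, b: ⊤, c: ⊤, d: ⊤, e: ⊤, f: ⊤}
Applying B3's transfer function to that IN value gives OUT[B3] (row B3 above).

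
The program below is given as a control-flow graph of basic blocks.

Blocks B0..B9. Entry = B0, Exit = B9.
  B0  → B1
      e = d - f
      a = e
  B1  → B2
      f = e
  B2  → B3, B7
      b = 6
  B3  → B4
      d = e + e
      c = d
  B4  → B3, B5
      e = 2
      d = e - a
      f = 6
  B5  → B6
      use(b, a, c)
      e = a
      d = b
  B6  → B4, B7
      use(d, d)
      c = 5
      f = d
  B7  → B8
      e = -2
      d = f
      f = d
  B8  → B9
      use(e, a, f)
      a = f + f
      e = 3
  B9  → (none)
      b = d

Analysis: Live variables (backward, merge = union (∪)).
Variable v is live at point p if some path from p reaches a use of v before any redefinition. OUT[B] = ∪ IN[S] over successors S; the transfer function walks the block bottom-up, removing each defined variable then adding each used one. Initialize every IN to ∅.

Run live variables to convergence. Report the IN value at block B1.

Converged values:
  B0: | IN={d, f} | OUT={a, e}
  B1: | IN={a, e} | OUT={a, e, f}
  B2: | IN={a, e, f} | OUT={a, b, e, f}
  B3: | IN={a, b, e} | OUT={a, b, c}
  B4: | IN={a, b, c} | OUT={a, b, c, e}
  B5: | IN={a, b, c} | OUT={a, b, d}
  B6: | IN={a, b, d} | OUT={a, b, c, f}
  B7: | IN={a, f} | OUT={a, d, e, f}
  B8: | IN={a, d, e, f} | OUT={d}
  B9: | IN={d} | OUT={}

Merge at B1: OUT[B1] = IN[B2] = {a, e, f}
Applying B1's transfer function to that OUT value gives IN[B1] (row B1 above).

Answer: {a, e}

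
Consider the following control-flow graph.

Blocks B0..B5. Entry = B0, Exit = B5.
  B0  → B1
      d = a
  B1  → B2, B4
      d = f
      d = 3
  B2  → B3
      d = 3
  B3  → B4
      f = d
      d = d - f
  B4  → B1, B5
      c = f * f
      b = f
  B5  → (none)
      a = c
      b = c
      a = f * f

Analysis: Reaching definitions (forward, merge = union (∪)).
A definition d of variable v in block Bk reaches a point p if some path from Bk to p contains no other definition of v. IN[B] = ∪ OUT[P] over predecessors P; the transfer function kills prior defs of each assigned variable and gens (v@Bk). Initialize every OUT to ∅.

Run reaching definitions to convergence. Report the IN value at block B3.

Converged values:
  B0:   IN={}   OUT={d@B0}
  B1:   IN={b@B4, c@B4, d@B0, d@B1, d@B3, f@B3}   OUT={b@B4, c@B4, d@B1, f@B3}
  B2:   IN={b@B4, c@B4, d@B1, f@B3}   OUT={b@B4, c@B4, d@B2, f@B3}
  B3:   IN={b@B4, c@B4, d@B2, f@B3}   OUT={b@B4, c@B4, d@B3, f@B3}
  B4:   IN={b@B4, c@B4, d@B1, d@B3, f@B3}   OUT={b@B4, c@B4, d@B1, d@B3, f@B3}
  B5:   IN={b@B4, c@B4, d@B1, d@B3, f@B3}   OUT={a@B5, b@B5, c@B4, d@B1, d@B3, f@B3}

Merge at B3: IN[B3] = OUT[B2] = {b@B4, c@B4, d@B2, f@B3}

Answer: {b@B4, c@B4, d@B2, f@B3}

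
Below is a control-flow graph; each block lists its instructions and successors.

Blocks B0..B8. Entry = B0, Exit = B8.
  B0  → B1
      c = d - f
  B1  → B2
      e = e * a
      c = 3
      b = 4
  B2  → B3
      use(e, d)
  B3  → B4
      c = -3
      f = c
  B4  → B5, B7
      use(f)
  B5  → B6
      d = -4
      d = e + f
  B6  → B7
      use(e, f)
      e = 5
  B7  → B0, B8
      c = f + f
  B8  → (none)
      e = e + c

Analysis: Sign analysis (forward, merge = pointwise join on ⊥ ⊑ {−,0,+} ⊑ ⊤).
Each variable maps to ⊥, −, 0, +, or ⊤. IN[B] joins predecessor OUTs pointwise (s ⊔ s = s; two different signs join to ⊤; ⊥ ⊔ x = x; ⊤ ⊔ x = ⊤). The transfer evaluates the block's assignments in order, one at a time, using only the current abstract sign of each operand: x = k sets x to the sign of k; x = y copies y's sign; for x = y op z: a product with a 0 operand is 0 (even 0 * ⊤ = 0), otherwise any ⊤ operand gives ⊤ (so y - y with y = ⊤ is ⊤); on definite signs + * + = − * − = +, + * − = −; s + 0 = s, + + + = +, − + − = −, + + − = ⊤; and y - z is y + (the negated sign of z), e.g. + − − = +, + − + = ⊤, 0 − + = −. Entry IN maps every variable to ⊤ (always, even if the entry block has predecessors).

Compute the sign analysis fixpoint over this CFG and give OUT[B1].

Fixpoint table:
  B0:  IN=(all ⊤)  OUT=(all ⊤)
  B1:  IN=(all ⊤)  OUT={b:+, c:+; rest ⊤}
  B2:  IN={b:+, c:+; rest ⊤}  OUT={b:+, c:+; rest ⊤}
  B3:  IN={b:+, c:+; rest ⊤}  OUT={b:+, c:-, f:-; rest ⊤}
  B4:  IN={b:+, c:-, f:-; rest ⊤}  OUT={b:+, c:-, f:-; rest ⊤}
  B5:  IN={b:+, c:-, f:-; rest ⊤}  OUT={b:+, c:-, f:-; rest ⊤}
  B6:  IN={b:+, c:-, f:-; rest ⊤}  OUT={b:+, c:-, e:+, f:-; rest ⊤}
  B7:  IN={b:+, c:-, f:-; rest ⊤}  OUT={b:+, c:-, f:-; rest ⊤}
  B8:  IN={b:+, c:-, f:-; rest ⊤}  OUT={b:+, c:-, f:-; rest ⊤}

Merge at B1: IN[B1] = OUT[B0] = {a: ⊤, b: ⊤, c: ⊤, d: ⊤, e: ⊤, f: ⊤}
Applying B1's transfer function to that IN value gives OUT[B1] (row B1 above).

Answer: {a: ⊤, b: +, c: +, d: ⊤, e: ⊤, f: ⊤}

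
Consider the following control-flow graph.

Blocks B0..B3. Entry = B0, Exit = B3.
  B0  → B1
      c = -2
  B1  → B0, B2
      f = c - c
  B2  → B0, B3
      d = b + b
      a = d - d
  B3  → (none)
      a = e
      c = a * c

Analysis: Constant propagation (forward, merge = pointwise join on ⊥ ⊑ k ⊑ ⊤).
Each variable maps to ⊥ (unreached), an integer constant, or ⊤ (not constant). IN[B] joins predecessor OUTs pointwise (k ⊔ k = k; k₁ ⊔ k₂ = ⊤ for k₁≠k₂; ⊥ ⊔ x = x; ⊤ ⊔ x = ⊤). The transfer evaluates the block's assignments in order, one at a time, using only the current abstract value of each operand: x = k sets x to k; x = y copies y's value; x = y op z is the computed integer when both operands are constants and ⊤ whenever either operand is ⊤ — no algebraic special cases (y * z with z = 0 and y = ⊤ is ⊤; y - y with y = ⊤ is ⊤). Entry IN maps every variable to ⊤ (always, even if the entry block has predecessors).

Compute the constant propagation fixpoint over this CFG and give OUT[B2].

Fixpoint table:
  B0: | IN=(all ⊤) | OUT={c:-2; rest ⊤}
  B1: | IN={c:-2; rest ⊤} | OUT={c:-2, f:0; rest ⊤}
  B2: | IN={c:-2, f:0; rest ⊤} | OUT={c:-2, f:0; rest ⊤}
  B3: | IN={c:-2, f:0; rest ⊤} | OUT={f:0; rest ⊤}

Merge at B2: IN[B2] = OUT[B1] = {a: ⊤, b: ⊤, c: -2, d: ⊤, e: ⊤, f: 0}
Applying B2's transfer function to that IN value gives OUT[B2] (row B2 above).

Answer: {a: ⊤, b: ⊤, c: -2, d: ⊤, e: ⊤, f: 0}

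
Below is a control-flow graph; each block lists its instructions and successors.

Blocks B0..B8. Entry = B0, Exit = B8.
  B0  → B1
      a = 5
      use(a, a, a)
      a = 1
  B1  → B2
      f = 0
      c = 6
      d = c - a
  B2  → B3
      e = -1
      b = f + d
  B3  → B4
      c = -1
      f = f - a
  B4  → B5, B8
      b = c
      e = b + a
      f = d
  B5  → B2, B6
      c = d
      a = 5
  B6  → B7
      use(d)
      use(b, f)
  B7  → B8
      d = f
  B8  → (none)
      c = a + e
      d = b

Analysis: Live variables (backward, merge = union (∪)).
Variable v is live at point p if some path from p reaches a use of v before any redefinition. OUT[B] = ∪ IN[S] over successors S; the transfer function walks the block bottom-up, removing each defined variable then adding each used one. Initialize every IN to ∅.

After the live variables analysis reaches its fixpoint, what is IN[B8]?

Converged values:
  B0:  IN={}  OUT={a}
  B1:  IN={a}  OUT={a, d, f}
  B2:  IN={a, d, f}  OUT={a, d, f}
  B3:  IN={a, d, f}  OUT={a, c, d}
  B4:  IN={a, c, d}  OUT={a, b, d, e, f}
  B5:  IN={b, d, e, f}  OUT={a, b, d, e, f}
  B6:  IN={a, b, d, e, f}  OUT={a, b, e, f}
  B7:  IN={a, b, e, f}  OUT={a, b, e}
  B8:  IN={a, b, e}  OUT={}

B8 is the boundary node: OUT[B8] = {}
Applying B8's transfer function to that OUT value gives IN[B8] (row B8 above).

Answer: {a, b, e}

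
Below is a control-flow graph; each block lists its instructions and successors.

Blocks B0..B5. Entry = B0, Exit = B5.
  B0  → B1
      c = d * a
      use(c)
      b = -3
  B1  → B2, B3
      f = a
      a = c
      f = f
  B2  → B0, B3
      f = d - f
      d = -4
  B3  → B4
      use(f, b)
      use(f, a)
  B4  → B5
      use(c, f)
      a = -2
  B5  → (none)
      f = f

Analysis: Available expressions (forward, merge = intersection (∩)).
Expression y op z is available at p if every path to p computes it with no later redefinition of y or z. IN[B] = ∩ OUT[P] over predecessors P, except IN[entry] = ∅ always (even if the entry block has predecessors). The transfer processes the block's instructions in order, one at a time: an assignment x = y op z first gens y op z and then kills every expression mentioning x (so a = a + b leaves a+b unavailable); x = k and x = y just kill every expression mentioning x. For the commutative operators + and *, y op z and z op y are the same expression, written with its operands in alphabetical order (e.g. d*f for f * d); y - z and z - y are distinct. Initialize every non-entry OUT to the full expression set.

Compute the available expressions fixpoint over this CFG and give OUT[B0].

Per-block solution:
  B0: | IN={} | OUT={a*d}
  B1: | IN={a*d} | OUT={}
  B2: | IN={} | OUT={}
  B3: | IN={} | OUT={}
  B4: | IN={} | OUT={}
  B5: | IN={} | OUT={}

Merge at B0 (entry node, so the boundary value {} is joined with the incoming edge(s)): IN[B0] = {} ∩ OUT[B2] = {}
Applying B0's transfer function to that IN value gives OUT[B0] (row B0 above).

Answer: {a*d}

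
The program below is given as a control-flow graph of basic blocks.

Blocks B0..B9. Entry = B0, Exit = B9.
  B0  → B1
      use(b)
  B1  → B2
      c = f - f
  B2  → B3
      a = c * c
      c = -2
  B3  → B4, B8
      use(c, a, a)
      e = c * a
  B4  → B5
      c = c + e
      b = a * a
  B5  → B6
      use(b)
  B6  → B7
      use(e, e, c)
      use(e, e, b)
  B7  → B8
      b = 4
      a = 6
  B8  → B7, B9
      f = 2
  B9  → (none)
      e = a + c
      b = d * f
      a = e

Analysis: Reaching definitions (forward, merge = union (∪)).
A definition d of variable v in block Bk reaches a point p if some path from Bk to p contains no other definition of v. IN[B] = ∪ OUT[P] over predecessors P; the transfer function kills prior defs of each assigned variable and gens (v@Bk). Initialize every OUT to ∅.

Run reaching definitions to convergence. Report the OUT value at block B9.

Per-block solution:
  B0:  IN={}  OUT={}
  B1:  IN={}  OUT={c@B1}
  B2:  IN={c@B1}  OUT={a@B2, c@B2}
  B3:  IN={a@B2, c@B2}  OUT={a@B2, c@B2, e@B3}
  B4:  IN={a@B2, c@B2, e@B3}  OUT={a@B2, b@B4, c@B4, e@B3}
  B5:  IN={a@B2, b@B4, c@B4, e@B3}  OUT={a@B2, b@B4, c@B4, e@B3}
  B6:  IN={a@B2, b@B4, c@B4, e@B3}  OUT={a@B2, b@B4, c@B4, e@B3}
  B7:  IN={a@B2, a@B7, b@B4, b@B7, c@B2, c@B4, e@B3, f@B8}  OUT={a@B7, b@B7, c@B2, c@B4, e@B3, f@B8}
  B8:  IN={a@B2, a@B7, b@B7, c@B2, c@B4, e@B3, f@B8}  OUT={a@B2, a@B7, b@B7, c@B2, c@B4, e@B3, f@B8}
  B9:  IN={a@B2, a@B7, b@B7, c@B2, c@B4, e@B3, f@B8}  OUT={a@B9, b@B9, c@B2, c@B4, e@B9, f@B8}

Merge at B9: IN[B9] = OUT[B8] = {a@B2, a@B7, b@B7, c@B2, c@B4, e@B3, f@B8}
Applying B9's transfer function to that IN value gives OUT[B9] (row B9 above).

Answer: {a@B9, b@B9, c@B2, c@B4, e@B9, f@B8}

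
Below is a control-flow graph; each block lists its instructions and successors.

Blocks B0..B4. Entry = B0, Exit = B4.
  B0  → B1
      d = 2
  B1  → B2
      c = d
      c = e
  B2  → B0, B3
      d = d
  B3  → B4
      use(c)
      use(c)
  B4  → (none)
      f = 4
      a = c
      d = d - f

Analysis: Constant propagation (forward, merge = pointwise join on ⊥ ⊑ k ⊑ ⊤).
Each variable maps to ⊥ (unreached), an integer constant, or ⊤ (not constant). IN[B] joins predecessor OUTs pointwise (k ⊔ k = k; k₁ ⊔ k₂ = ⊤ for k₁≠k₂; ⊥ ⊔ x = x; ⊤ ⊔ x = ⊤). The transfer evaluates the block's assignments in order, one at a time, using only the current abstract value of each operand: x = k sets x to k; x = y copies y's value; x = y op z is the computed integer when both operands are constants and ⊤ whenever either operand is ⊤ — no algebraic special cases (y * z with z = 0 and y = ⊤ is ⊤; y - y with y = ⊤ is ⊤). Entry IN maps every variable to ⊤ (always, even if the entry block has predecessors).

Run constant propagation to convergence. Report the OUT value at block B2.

Answer: {a: ⊤, b: ⊤, c: ⊤, d: 2, e: ⊤, f: ⊤}

Derivation:
Fixpoint table:
  B0:  IN=(all ⊤)  OUT={d:2; rest ⊤}
  B1:  IN={d:2; rest ⊤}  OUT={d:2; rest ⊤}
  B2:  IN={d:2; rest ⊤}  OUT={d:2; rest ⊤}
  B3:  IN={d:2; rest ⊤}  OUT={d:2; rest ⊤}
  B4:  IN={d:2; rest ⊤}  OUT={d:-2, f:4; rest ⊤}

Merge at B2: IN[B2] = OUT[B1] = {a: ⊤, b: ⊤, c: ⊤, d: 2, e: ⊤, f: ⊤}
Applying B2's transfer function to that IN value gives OUT[B2] (row B2 above).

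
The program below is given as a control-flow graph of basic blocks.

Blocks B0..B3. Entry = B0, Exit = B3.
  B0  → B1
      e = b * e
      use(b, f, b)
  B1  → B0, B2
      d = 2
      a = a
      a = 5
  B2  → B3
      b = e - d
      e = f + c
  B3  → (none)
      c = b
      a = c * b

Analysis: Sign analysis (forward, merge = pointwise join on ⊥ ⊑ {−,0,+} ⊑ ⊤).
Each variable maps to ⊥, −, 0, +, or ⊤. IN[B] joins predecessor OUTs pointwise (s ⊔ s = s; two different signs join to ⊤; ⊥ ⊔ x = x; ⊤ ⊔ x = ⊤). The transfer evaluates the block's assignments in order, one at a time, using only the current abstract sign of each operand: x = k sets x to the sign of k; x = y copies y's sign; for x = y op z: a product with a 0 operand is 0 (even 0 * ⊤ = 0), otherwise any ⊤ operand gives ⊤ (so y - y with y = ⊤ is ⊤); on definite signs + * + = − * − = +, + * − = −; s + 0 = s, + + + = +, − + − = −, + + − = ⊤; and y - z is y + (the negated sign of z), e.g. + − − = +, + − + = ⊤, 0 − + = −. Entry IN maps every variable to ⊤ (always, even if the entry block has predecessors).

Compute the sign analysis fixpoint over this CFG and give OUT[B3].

Answer: {a: ⊤, b: ⊤, c: ⊤, d: +, e: ⊤, f: ⊤}

Derivation:
Converged values:
  B0: | IN=(all ⊤) | OUT=(all ⊤)
  B1: | IN=(all ⊤) | OUT={a:+, d:+; rest ⊤}
  B2: | IN={a:+, d:+; rest ⊤} | OUT={a:+, d:+; rest ⊤}
  B3: | IN={a:+, d:+; rest ⊤} | OUT={d:+; rest ⊤}

Merge at B3: IN[B3] = OUT[B2] = {a: +, b: ⊤, c: ⊤, d: +, e: ⊤, f: ⊤}
Applying B3's transfer function to that IN value gives OUT[B3] (row B3 above).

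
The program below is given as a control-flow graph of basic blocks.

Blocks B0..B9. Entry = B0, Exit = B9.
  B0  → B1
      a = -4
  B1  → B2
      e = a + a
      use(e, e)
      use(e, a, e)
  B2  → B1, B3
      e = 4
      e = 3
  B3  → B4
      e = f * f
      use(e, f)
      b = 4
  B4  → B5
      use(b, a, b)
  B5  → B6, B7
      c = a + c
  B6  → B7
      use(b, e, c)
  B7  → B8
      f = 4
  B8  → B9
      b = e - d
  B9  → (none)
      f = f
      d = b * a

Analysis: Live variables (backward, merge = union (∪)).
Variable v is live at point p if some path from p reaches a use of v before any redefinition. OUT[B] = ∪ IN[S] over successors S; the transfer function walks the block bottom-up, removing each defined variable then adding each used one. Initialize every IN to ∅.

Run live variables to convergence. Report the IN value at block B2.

Per-block solution:
  B0:   IN={c, d, f}   OUT={a, c, d, f}
  B1:   IN={a, c, d, f}   OUT={a, c, d, f}
  B2:   IN={a, c, d, f}   OUT={a, c, d, f}
  B3:   IN={a, c, d, f}   OUT={a, b, c, d, e}
  B4:   IN={a, b, c, d, e}   OUT={a, b, c, d, e}
  B5:   IN={a, b, c, d, e}   OUT={a, b, c, d, e}
  B6:   IN={a, b, c, d, e}   OUT={a, d, e}
  B7:   IN={a, d, e}   OUT={a, d, e, f}
  B8:   IN={a, d, e, f}   OUT={a, b, f}
  B9:   IN={a, b, f}   OUT={}

Merge at B2: OUT[B2] = IN[B1] ⊔ IN[B3] = {a, c, d, f}
Applying B2's transfer function to that OUT value gives IN[B2] (row B2 above).

Answer: {a, c, d, f}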